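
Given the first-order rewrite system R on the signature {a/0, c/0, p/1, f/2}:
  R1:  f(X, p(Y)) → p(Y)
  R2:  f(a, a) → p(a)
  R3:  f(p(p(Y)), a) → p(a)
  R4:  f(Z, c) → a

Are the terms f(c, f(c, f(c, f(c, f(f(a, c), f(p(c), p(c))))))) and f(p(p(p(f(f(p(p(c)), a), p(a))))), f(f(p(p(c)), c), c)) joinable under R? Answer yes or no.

Reduce t₁ = f(c, f(c, f(c, f(c, f(f(a, c), f(p(c), p(c))))))):
1. f(c, f(c, f(c, f(c, f(f(a, c), f(p(c), p(c)))))))  →  f(c, f(c, f(c, f(c, f(a, f(p(c), p(c)))))))   [R4 at 2.2.2.2.1]
2. f(c, f(c, f(c, f(c, f(a, f(p(c), p(c)))))))  →  f(c, f(c, f(c, f(c, f(a, p(c))))))   [R1 at 2.2.2.2.2]
3. f(c, f(c, f(c, f(c, f(a, p(c))))))  →  f(c, f(c, f(c, f(c, p(c)))))   [R1 at 2.2.2.2]
4. f(c, f(c, f(c, f(c, p(c)))))  →  f(c, f(c, f(c, p(c))))   [R1 at 2.2.2]
5. f(c, f(c, f(c, p(c))))  →  f(c, f(c, p(c)))   [R1 at 2.2]
6. f(c, f(c, p(c)))  →  f(c, p(c))   [R1 at 2]
7. f(c, p(c))  →  p(c)   [R1 at ε]

Reduce t₂ = f(p(p(p(f(f(p(p(c)), a), p(a))))), f(f(p(p(c)), c), c)):
1. f(p(p(p(f(f(p(p(c)), a), p(a))))), f(f(p(p(c)), c), c))  →  f(p(p(p(p(a)))), f(f(p(p(c)), c), c))   [R1 at 1.1.1.1]
2. f(p(p(p(p(a)))), f(f(p(p(c)), c), c))  →  f(p(p(p(p(a)))), a)   [R4 at 2]
3. f(p(p(p(p(a)))), a)  →  p(a)   [R3 at ε]

no — NF(t₁) = p(c), NF(t₂) = p(a)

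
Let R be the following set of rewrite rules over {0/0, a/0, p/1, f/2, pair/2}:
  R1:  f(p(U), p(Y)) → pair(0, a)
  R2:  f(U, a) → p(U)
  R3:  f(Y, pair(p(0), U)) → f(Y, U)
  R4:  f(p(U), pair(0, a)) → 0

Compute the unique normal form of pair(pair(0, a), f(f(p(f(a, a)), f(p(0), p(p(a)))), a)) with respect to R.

pair(pair(0, a), p(0))

1. pair(pair(0, a), f(f(p(f(a, a)), f(p(0), p(p(a)))), a))  →  pair(pair(0, a), p(f(p(f(a, a)), f(p(0), p(p(a))))))   [R2 at 2]
2. pair(pair(0, a), p(f(p(f(a, a)), f(p(0), p(p(a))))))  →  pair(pair(0, a), p(f(p(p(a)), f(p(0), p(p(a))))))   [R2 at 2.1.1.1]
3. pair(pair(0, a), p(f(p(p(a)), f(p(0), p(p(a))))))  →  pair(pair(0, a), p(f(p(p(a)), pair(0, a))))   [R1 at 2.1.2]
4. pair(pair(0, a), p(f(p(p(a)), pair(0, a))))  →  pair(pair(0, a), p(0))   [R4 at 2.1]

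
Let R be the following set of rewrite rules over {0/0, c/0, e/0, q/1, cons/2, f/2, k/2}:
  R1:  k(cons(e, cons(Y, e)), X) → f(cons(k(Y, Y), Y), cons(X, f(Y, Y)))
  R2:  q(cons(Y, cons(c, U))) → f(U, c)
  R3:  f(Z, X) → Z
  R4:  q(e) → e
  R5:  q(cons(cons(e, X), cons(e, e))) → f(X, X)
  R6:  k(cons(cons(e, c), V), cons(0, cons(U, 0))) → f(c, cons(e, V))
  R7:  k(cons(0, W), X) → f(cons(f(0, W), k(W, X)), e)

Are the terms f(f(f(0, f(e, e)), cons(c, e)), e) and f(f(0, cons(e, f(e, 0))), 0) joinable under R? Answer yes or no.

yes — NF(t₁) = 0, NF(t₂) = 0

Reduce t₁ = f(f(f(0, f(e, e)), cons(c, e)), e):
1. f(f(f(0, f(e, e)), cons(c, e)), e)  →  f(f(0, f(e, e)), cons(c, e))   [R3 at ε]
2. f(f(0, f(e, e)), cons(c, e))  →  f(0, f(e, e))   [R3 at ε]
3. f(0, f(e, e))  →  0   [R3 at ε]

Reduce t₂ = f(f(0, cons(e, f(e, 0))), 0):
1. f(f(0, cons(e, f(e, 0))), 0)  →  f(0, cons(e, f(e, 0)))   [R3 at ε]
2. f(0, cons(e, f(e, 0)))  →  0   [R3 at ε]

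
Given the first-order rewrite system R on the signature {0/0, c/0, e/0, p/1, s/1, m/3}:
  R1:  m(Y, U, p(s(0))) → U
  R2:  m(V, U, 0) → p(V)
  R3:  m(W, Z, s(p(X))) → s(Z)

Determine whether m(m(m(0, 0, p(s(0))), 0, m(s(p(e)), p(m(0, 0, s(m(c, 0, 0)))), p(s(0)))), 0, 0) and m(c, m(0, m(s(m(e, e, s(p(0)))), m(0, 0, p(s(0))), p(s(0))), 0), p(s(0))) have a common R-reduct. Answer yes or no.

yes — NF(t₁) = p(0), NF(t₂) = p(0)

Reduce t₁ = m(m(m(0, 0, p(s(0))), 0, m(s(p(e)), p(m(0, 0, s(m(c, 0, 0)))), p(s(0)))), 0, 0):
1. m(m(m(0, 0, p(s(0))), 0, m(s(p(e)), p(m(0, 0, s(m(c, 0, 0)))), p(s(0)))), 0, 0)  →  p(m(m(0, 0, p(s(0))), 0, m(s(p(e)), p(m(0, 0, s(m(c, 0, 0)))), p(s(0)))))   [R2 at ε]
2. p(m(m(0, 0, p(s(0))), 0, m(s(p(e)), p(m(0, 0, s(m(c, 0, 0)))), p(s(0)))))  →  p(m(0, 0, m(s(p(e)), p(m(0, 0, s(m(c, 0, 0)))), p(s(0)))))   [R1 at 1.1]
3. p(m(0, 0, m(s(p(e)), p(m(0, 0, s(m(c, 0, 0)))), p(s(0)))))  →  p(m(0, 0, p(m(0, 0, s(m(c, 0, 0))))))   [R1 at 1.3]
4. p(m(0, 0, p(m(0, 0, s(m(c, 0, 0))))))  →  p(m(0, 0, p(m(0, 0, s(p(c))))))   [R2 at 1.3.1.3.1]
5. p(m(0, 0, p(m(0, 0, s(p(c))))))  →  p(m(0, 0, p(s(0))))   [R3 at 1.3.1]
6. p(m(0, 0, p(s(0))))  →  p(0)   [R1 at 1]

Reduce t₂ = m(c, m(0, m(s(m(e, e, s(p(0)))), m(0, 0, p(s(0))), p(s(0))), 0), p(s(0))):
1. m(c, m(0, m(s(m(e, e, s(p(0)))), m(0, 0, p(s(0))), p(s(0))), 0), p(s(0)))  →  m(0, m(s(m(e, e, s(p(0)))), m(0, 0, p(s(0))), p(s(0))), 0)   [R1 at ε]
2. m(0, m(s(m(e, e, s(p(0)))), m(0, 0, p(s(0))), p(s(0))), 0)  →  p(0)   [R2 at ε]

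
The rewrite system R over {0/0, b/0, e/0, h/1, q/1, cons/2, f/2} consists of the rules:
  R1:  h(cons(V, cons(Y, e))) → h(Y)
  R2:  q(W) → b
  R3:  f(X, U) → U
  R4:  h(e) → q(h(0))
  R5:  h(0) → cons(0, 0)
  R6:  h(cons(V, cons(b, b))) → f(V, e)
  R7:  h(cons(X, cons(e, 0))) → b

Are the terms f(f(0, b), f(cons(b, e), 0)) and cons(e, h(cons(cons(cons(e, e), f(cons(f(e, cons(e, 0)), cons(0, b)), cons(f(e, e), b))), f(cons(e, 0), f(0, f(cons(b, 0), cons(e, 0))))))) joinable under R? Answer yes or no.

Reduce t₁ = f(f(0, b), f(cons(b, e), 0)):
1. f(f(0, b), f(cons(b, e), 0))  →  f(cons(b, e), 0)   [R3 at ε]
2. f(cons(b, e), 0)  →  0   [R3 at ε]

Reduce t₂ = cons(e, h(cons(cons(cons(e, e), f(cons(f(e, cons(e, 0)), cons(0, b)), cons(f(e, e), b))), f(cons(e, 0), f(0, f(cons(b, 0), cons(e, 0))))))):
1. cons(e, h(cons(cons(cons(e, e), f(cons(f(e, cons(e, 0)), cons(0, b)), cons(f(e, e), b))), f(cons(e, 0), f(0, f(cons(b, 0), cons(e, 0)))))))  →  cons(e, h(cons(cons(cons(e, e), cons(f(e, e), b)), f(cons(e, 0), f(0, f(cons(b, 0), cons(e, 0)))))))   [R3 at 2.1.1.2]
2. cons(e, h(cons(cons(cons(e, e), cons(f(e, e), b)), f(cons(e, 0), f(0, f(cons(b, 0), cons(e, 0)))))))  →  cons(e, h(cons(cons(cons(e, e), cons(e, b)), f(cons(e, 0), f(0, f(cons(b, 0), cons(e, 0)))))))   [R3 at 2.1.1.2.1]
3. cons(e, h(cons(cons(cons(e, e), cons(e, b)), f(cons(e, 0), f(0, f(cons(b, 0), cons(e, 0)))))))  →  cons(e, h(cons(cons(cons(e, e), cons(e, b)), f(0, f(cons(b, 0), cons(e, 0))))))   [R3 at 2.1.2]
4. cons(e, h(cons(cons(cons(e, e), cons(e, b)), f(0, f(cons(b, 0), cons(e, 0))))))  →  cons(e, h(cons(cons(cons(e, e), cons(e, b)), f(cons(b, 0), cons(e, 0)))))   [R3 at 2.1.2]
5. cons(e, h(cons(cons(cons(e, e), cons(e, b)), f(cons(b, 0), cons(e, 0)))))  →  cons(e, h(cons(cons(cons(e, e), cons(e, b)), cons(e, 0))))   [R3 at 2.1.2]
6. cons(e, h(cons(cons(cons(e, e), cons(e, b)), cons(e, 0))))  →  cons(e, b)   [R7 at 2]

no — NF(t₁) = 0, NF(t₂) = cons(e, b)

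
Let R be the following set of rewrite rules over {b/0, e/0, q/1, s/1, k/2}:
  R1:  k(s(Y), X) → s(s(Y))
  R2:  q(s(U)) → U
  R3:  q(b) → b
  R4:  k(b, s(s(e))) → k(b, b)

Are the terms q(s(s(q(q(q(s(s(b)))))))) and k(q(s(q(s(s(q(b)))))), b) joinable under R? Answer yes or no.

no — NF(t₁) = s(b), NF(t₂) = s(s(b))

Reduce t₁ = q(s(s(q(q(q(s(s(b)))))))):
1. q(s(s(q(q(q(s(s(b))))))))  →  s(q(q(q(s(s(b))))))   [R2 at ε]
2. s(q(q(q(s(s(b))))))  →  s(q(q(s(b))))   [R2 at 1.1.1]
3. s(q(q(s(b))))  →  s(q(b))   [R2 at 1.1]
4. s(q(b))  →  s(b)   [R3 at 1]

Reduce t₂ = k(q(s(q(s(s(q(b)))))), b):
1. k(q(s(q(s(s(q(b)))))), b)  →  k(q(s(s(q(b)))), b)   [R2 at 1]
2. k(q(s(s(q(b)))), b)  →  k(s(q(b)), b)   [R2 at 1]
3. k(s(q(b)), b)  →  s(s(q(b)))   [R1 at ε]
4. s(s(q(b)))  →  s(s(b))   [R3 at 1.1]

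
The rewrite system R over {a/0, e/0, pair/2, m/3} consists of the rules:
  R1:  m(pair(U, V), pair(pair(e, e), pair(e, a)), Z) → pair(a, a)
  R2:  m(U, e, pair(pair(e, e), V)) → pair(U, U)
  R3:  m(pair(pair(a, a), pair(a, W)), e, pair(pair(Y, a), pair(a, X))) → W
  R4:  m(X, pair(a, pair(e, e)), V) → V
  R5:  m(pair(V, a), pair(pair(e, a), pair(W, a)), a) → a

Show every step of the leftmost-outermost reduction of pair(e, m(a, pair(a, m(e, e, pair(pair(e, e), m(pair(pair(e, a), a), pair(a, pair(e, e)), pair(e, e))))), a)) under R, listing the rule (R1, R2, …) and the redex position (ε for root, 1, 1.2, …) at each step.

1. pair(e, m(a, pair(a, m(e, e, pair(pair(e, e), m(pair(pair(e, a), a), pair(a, pair(e, e)), pair(e, e))))), a))  →  pair(e, m(a, pair(a, pair(e, e)), a))   [R2 at 2.2.2]
2. pair(e, m(a, pair(a, pair(e, e)), a))  →  pair(e, a)   [R4 at 2]

pair(e, a)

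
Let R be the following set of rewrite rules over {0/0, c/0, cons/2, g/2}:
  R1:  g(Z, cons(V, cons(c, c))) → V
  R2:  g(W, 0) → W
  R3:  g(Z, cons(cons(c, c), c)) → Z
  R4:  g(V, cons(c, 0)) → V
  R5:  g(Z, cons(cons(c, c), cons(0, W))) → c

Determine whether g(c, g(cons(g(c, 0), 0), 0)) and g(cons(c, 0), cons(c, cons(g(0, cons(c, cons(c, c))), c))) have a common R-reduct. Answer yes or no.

Reduce t₁ = g(c, g(cons(g(c, 0), 0), 0)):
1. g(c, g(cons(g(c, 0), 0), 0))  →  g(c, cons(g(c, 0), 0))   [R2 at 2]
2. g(c, cons(g(c, 0), 0))  →  g(c, cons(c, 0))   [R2 at 2.1]
3. g(c, cons(c, 0))  →  c   [R4 at ε]

Reduce t₂ = g(cons(c, 0), cons(c, cons(g(0, cons(c, cons(c, c))), c))):
1. g(cons(c, 0), cons(c, cons(g(0, cons(c, cons(c, c))), c)))  →  g(cons(c, 0), cons(c, cons(c, c)))   [R1 at 2.2.1]
2. g(cons(c, 0), cons(c, cons(c, c)))  →  c   [R1 at ε]

yes — NF(t₁) = c, NF(t₂) = c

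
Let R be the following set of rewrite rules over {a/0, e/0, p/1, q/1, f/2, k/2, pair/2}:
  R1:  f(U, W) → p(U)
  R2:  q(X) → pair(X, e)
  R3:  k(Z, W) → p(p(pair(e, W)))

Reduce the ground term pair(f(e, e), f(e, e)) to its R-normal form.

1. pair(f(e, e), f(e, e))  →  pair(p(e), f(e, e))   [R1 at 1]
2. pair(p(e), f(e, e))  →  pair(p(e), p(e))   [R1 at 2]

pair(p(e), p(e))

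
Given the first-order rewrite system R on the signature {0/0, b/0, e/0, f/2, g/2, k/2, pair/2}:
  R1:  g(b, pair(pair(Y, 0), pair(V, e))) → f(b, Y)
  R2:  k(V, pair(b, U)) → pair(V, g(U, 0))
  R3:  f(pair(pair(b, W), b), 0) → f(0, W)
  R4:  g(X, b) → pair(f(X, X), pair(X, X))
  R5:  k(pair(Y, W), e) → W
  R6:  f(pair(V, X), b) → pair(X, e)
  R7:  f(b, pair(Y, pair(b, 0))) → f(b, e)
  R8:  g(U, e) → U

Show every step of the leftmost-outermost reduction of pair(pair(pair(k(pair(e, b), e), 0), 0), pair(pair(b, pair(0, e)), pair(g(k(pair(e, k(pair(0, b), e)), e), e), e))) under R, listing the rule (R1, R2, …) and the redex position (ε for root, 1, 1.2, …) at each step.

1. pair(pair(pair(k(pair(e, b), e), 0), 0), pair(pair(b, pair(0, e)), pair(g(k(pair(e, k(pair(0, b), e)), e), e), e)))  →  pair(pair(pair(b, 0), 0), pair(pair(b, pair(0, e)), pair(g(k(pair(e, k(pair(0, b), e)), e), e), e)))   [R5 at 1.1.1]
2. pair(pair(pair(b, 0), 0), pair(pair(b, pair(0, e)), pair(g(k(pair(e, k(pair(0, b), e)), e), e), e)))  →  pair(pair(pair(b, 0), 0), pair(pair(b, pair(0, e)), pair(k(pair(e, k(pair(0, b), e)), e), e)))   [R8 at 2.2.1]
3. pair(pair(pair(b, 0), 0), pair(pair(b, pair(0, e)), pair(k(pair(e, k(pair(0, b), e)), e), e)))  →  pair(pair(pair(b, 0), 0), pair(pair(b, pair(0, e)), pair(k(pair(0, b), e), e)))   [R5 at 2.2.1]
4. pair(pair(pair(b, 0), 0), pair(pair(b, pair(0, e)), pair(k(pair(0, b), e), e)))  →  pair(pair(pair(b, 0), 0), pair(pair(b, pair(0, e)), pair(b, e)))   [R5 at 2.2.1]

pair(pair(pair(b, 0), 0), pair(pair(b, pair(0, e)), pair(b, e)))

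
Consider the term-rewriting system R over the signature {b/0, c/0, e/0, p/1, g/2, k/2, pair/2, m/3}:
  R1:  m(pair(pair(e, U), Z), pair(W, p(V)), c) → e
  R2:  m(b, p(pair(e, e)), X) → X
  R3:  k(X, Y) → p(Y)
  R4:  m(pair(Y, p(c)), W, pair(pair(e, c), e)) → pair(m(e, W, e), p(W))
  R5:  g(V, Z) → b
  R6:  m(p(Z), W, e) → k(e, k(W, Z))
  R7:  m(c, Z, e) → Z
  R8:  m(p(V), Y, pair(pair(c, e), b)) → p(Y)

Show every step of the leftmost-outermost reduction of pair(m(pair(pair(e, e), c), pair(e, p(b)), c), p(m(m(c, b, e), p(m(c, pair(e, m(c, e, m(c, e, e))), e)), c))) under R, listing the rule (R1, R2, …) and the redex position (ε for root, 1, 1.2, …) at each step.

1. pair(m(pair(pair(e, e), c), pair(e, p(b)), c), p(m(m(c, b, e), p(m(c, pair(e, m(c, e, m(c, e, e))), e)), c)))  →  pair(e, p(m(m(c, b, e), p(m(c, pair(e, m(c, e, m(c, e, e))), e)), c)))   [R1 at 1]
2. pair(e, p(m(m(c, b, e), p(m(c, pair(e, m(c, e, m(c, e, e))), e)), c)))  →  pair(e, p(m(b, p(m(c, pair(e, m(c, e, m(c, e, e))), e)), c)))   [R7 at 2.1.1]
3. pair(e, p(m(b, p(m(c, pair(e, m(c, e, m(c, e, e))), e)), c)))  →  pair(e, p(m(b, p(pair(e, m(c, e, m(c, e, e)))), c)))   [R7 at 2.1.2.1]
4. pair(e, p(m(b, p(pair(e, m(c, e, m(c, e, e)))), c)))  →  pair(e, p(m(b, p(pair(e, m(c, e, e))), c)))   [R7 at 2.1.2.1.2.3]
5. pair(e, p(m(b, p(pair(e, m(c, e, e))), c)))  →  pair(e, p(m(b, p(pair(e, e)), c)))   [R7 at 2.1.2.1.2]
6. pair(e, p(m(b, p(pair(e, e)), c)))  →  pair(e, p(c))   [R2 at 2.1]

pair(e, p(c))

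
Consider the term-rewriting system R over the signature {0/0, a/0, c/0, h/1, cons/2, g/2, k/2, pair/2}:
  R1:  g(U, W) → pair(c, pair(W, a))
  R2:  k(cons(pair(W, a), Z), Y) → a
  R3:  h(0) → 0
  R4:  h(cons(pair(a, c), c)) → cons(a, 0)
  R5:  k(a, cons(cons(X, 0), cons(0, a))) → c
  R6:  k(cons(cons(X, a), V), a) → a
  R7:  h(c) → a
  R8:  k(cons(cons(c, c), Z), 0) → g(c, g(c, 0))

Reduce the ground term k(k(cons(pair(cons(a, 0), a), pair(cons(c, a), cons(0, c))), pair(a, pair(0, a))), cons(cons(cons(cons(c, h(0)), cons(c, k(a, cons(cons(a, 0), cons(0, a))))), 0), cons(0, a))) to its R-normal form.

c

1. k(k(cons(pair(cons(a, 0), a), pair(cons(c, a), cons(0, c))), pair(a, pair(0, a))), cons(cons(cons(cons(c, h(0)), cons(c, k(a, cons(cons(a, 0), cons(0, a))))), 0), cons(0, a)))  →  k(a, cons(cons(cons(cons(c, h(0)), cons(c, k(a, cons(cons(a, 0), cons(0, a))))), 0), cons(0, a)))   [R2 at 1]
2. k(a, cons(cons(cons(cons(c, h(0)), cons(c, k(a, cons(cons(a, 0), cons(0, a))))), 0), cons(0, a)))  →  c   [R5 at ε]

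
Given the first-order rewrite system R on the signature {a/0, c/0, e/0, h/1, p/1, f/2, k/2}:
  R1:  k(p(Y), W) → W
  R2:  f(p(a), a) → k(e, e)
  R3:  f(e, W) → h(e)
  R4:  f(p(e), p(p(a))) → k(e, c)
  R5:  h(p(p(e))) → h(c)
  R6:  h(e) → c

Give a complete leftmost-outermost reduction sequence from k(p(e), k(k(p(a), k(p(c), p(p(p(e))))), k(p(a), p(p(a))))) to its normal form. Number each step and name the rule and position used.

p(p(a))

1. k(p(e), k(k(p(a), k(p(c), p(p(p(e))))), k(p(a), p(p(a)))))  →  k(k(p(a), k(p(c), p(p(p(e))))), k(p(a), p(p(a))))   [R1 at ε]
2. k(k(p(a), k(p(c), p(p(p(e))))), k(p(a), p(p(a))))  →  k(k(p(c), p(p(p(e)))), k(p(a), p(p(a))))   [R1 at 1]
3. k(k(p(c), p(p(p(e)))), k(p(a), p(p(a))))  →  k(p(p(p(e))), k(p(a), p(p(a))))   [R1 at 1]
4. k(p(p(p(e))), k(p(a), p(p(a))))  →  k(p(a), p(p(a)))   [R1 at ε]
5. k(p(a), p(p(a)))  →  p(p(a))   [R1 at ε]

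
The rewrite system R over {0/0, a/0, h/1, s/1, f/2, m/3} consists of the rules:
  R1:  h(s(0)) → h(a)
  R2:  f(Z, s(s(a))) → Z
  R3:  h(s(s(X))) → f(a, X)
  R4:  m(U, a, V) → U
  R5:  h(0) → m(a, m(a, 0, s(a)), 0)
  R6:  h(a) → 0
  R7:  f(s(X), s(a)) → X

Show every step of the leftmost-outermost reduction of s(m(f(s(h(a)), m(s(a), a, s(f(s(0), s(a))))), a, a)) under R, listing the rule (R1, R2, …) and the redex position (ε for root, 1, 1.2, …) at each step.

s(0)

1. s(m(f(s(h(a)), m(s(a), a, s(f(s(0), s(a))))), a, a))  →  s(f(s(h(a)), m(s(a), a, s(f(s(0), s(a))))))   [R4 at 1]
2. s(f(s(h(a)), m(s(a), a, s(f(s(0), s(a))))))  →  s(f(s(0), m(s(a), a, s(f(s(0), s(a))))))   [R6 at 1.1.1]
3. s(f(s(0), m(s(a), a, s(f(s(0), s(a))))))  →  s(f(s(0), s(a)))   [R4 at 1.2]
4. s(f(s(0), s(a)))  →  s(0)   [R7 at 1]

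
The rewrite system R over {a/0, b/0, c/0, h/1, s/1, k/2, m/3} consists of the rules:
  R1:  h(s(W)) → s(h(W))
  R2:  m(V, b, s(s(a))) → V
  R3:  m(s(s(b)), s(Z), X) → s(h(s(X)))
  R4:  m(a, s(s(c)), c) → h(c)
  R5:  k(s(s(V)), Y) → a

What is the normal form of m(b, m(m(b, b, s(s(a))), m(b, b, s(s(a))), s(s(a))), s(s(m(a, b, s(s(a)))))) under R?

1. m(b, m(m(b, b, s(s(a))), m(b, b, s(s(a))), s(s(a))), s(s(m(a, b, s(s(a))))))  →  m(b, m(b, m(b, b, s(s(a))), s(s(a))), s(s(m(a, b, s(s(a))))))   [R2 at 2.1]
2. m(b, m(b, m(b, b, s(s(a))), s(s(a))), s(s(m(a, b, s(s(a))))))  →  m(b, m(b, b, s(s(a))), s(s(m(a, b, s(s(a))))))   [R2 at 2.2]
3. m(b, m(b, b, s(s(a))), s(s(m(a, b, s(s(a))))))  →  m(b, b, s(s(m(a, b, s(s(a))))))   [R2 at 2]
4. m(b, b, s(s(m(a, b, s(s(a))))))  →  m(b, b, s(s(a)))   [R2 at 3.1.1]
5. m(b, b, s(s(a)))  →  b   [R2 at ε]

b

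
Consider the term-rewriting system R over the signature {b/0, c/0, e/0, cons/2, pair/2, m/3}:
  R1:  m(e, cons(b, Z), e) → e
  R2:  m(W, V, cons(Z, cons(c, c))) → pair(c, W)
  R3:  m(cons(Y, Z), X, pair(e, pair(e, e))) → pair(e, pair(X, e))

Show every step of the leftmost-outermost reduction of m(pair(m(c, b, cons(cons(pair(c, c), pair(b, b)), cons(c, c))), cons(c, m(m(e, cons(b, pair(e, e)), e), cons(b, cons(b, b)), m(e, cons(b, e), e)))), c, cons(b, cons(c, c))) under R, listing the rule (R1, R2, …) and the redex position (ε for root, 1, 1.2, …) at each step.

1. m(pair(m(c, b, cons(cons(pair(c, c), pair(b, b)), cons(c, c))), cons(c, m(m(e, cons(b, pair(e, e)), e), cons(b, cons(b, b)), m(e, cons(b, e), e)))), c, cons(b, cons(c, c)))  →  pair(c, pair(m(c, b, cons(cons(pair(c, c), pair(b, b)), cons(c, c))), cons(c, m(m(e, cons(b, pair(e, e)), e), cons(b, cons(b, b)), m(e, cons(b, e), e)))))   [R2 at ε]
2. pair(c, pair(m(c, b, cons(cons(pair(c, c), pair(b, b)), cons(c, c))), cons(c, m(m(e, cons(b, pair(e, e)), e), cons(b, cons(b, b)), m(e, cons(b, e), e)))))  →  pair(c, pair(pair(c, c), cons(c, m(m(e, cons(b, pair(e, e)), e), cons(b, cons(b, b)), m(e, cons(b, e), e)))))   [R2 at 2.1]
3. pair(c, pair(pair(c, c), cons(c, m(m(e, cons(b, pair(e, e)), e), cons(b, cons(b, b)), m(e, cons(b, e), e)))))  →  pair(c, pair(pair(c, c), cons(c, m(e, cons(b, cons(b, b)), m(e, cons(b, e), e)))))   [R1 at 2.2.2.1]
4. pair(c, pair(pair(c, c), cons(c, m(e, cons(b, cons(b, b)), m(e, cons(b, e), e)))))  →  pair(c, pair(pair(c, c), cons(c, m(e, cons(b, cons(b, b)), e))))   [R1 at 2.2.2.3]
5. pair(c, pair(pair(c, c), cons(c, m(e, cons(b, cons(b, b)), e))))  →  pair(c, pair(pair(c, c), cons(c, e)))   [R1 at 2.2.2]

pair(c, pair(pair(c, c), cons(c, e)))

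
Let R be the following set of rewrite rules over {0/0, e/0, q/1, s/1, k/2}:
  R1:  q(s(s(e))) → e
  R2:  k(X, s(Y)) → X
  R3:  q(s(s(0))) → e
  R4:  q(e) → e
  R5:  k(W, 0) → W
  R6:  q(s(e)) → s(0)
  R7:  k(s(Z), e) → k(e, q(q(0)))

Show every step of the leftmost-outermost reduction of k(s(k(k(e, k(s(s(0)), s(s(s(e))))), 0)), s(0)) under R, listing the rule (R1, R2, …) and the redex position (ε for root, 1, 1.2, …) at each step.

1. k(s(k(k(e, k(s(s(0)), s(s(s(e))))), 0)), s(0))  →  s(k(k(e, k(s(s(0)), s(s(s(e))))), 0))   [R2 at ε]
2. s(k(k(e, k(s(s(0)), s(s(s(e))))), 0))  →  s(k(e, k(s(s(0)), s(s(s(e))))))   [R5 at 1]
3. s(k(e, k(s(s(0)), s(s(s(e))))))  →  s(k(e, s(s(0))))   [R2 at 1.2]
4. s(k(e, s(s(0))))  →  s(e)   [R2 at 1]

s(e)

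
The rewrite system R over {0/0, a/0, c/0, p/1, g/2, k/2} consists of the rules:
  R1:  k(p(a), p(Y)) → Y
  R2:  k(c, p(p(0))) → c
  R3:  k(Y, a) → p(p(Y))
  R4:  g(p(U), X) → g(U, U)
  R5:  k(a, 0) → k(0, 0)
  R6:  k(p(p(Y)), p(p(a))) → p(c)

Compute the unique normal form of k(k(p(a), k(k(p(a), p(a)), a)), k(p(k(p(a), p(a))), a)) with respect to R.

1. k(k(p(a), k(k(p(a), p(a)), a)), k(p(k(p(a), p(a))), a))  →  k(k(p(a), p(p(k(p(a), p(a))))), k(p(k(p(a), p(a))), a))   [R3 at 1.2]
2. k(k(p(a), p(p(k(p(a), p(a))))), k(p(k(p(a), p(a))), a))  →  k(p(k(p(a), p(a))), k(p(k(p(a), p(a))), a))   [R1 at 1]
3. k(p(k(p(a), p(a))), k(p(k(p(a), p(a))), a))  →  k(p(a), k(p(k(p(a), p(a))), a))   [R1 at 1.1]
4. k(p(a), k(p(k(p(a), p(a))), a))  →  k(p(a), p(p(p(k(p(a), p(a))))))   [R3 at 2]
5. k(p(a), p(p(p(k(p(a), p(a))))))  →  p(p(k(p(a), p(a))))   [R1 at ε]
6. p(p(k(p(a), p(a))))  →  p(p(a))   [R1 at 1.1]

p(p(a))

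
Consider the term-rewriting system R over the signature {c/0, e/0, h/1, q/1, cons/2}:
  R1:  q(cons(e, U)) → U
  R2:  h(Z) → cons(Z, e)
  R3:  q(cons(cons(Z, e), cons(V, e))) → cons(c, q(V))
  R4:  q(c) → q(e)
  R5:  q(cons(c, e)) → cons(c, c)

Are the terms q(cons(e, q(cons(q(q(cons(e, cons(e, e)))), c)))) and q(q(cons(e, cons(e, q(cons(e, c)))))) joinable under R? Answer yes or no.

Reduce t₁ = q(cons(e, q(cons(q(q(cons(e, cons(e, e)))), c)))):
1. q(cons(e, q(cons(q(q(cons(e, cons(e, e)))), c))))  →  q(cons(q(q(cons(e, cons(e, e)))), c))   [R1 at ε]
2. q(cons(q(q(cons(e, cons(e, e)))), c))  →  q(cons(q(cons(e, e)), c))   [R1 at 1.1.1]
3. q(cons(q(cons(e, e)), c))  →  q(cons(e, c))   [R1 at 1.1]
4. q(cons(e, c))  →  c   [R1 at ε]

Reduce t₂ = q(q(cons(e, cons(e, q(cons(e, c)))))):
1. q(q(cons(e, cons(e, q(cons(e, c))))))  →  q(cons(e, q(cons(e, c))))   [R1 at 1]
2. q(cons(e, q(cons(e, c))))  →  q(cons(e, c))   [R1 at ε]
3. q(cons(e, c))  →  c   [R1 at ε]

yes — NF(t₁) = c, NF(t₂) = c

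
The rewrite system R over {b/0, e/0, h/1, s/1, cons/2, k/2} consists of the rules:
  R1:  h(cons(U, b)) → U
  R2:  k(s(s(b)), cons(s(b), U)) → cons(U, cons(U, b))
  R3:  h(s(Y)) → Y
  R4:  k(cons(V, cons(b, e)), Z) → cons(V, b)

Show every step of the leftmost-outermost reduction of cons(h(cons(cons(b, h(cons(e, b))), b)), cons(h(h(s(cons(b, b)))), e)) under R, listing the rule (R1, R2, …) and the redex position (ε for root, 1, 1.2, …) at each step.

cons(cons(b, e), cons(b, e))

1. cons(h(cons(cons(b, h(cons(e, b))), b)), cons(h(h(s(cons(b, b)))), e))  →  cons(cons(b, h(cons(e, b))), cons(h(h(s(cons(b, b)))), e))   [R1 at 1]
2. cons(cons(b, h(cons(e, b))), cons(h(h(s(cons(b, b)))), e))  →  cons(cons(b, e), cons(h(h(s(cons(b, b)))), e))   [R1 at 1.2]
3. cons(cons(b, e), cons(h(h(s(cons(b, b)))), e))  →  cons(cons(b, e), cons(h(cons(b, b)), e))   [R3 at 2.1.1]
4. cons(cons(b, e), cons(h(cons(b, b)), e))  →  cons(cons(b, e), cons(b, e))   [R1 at 2.1]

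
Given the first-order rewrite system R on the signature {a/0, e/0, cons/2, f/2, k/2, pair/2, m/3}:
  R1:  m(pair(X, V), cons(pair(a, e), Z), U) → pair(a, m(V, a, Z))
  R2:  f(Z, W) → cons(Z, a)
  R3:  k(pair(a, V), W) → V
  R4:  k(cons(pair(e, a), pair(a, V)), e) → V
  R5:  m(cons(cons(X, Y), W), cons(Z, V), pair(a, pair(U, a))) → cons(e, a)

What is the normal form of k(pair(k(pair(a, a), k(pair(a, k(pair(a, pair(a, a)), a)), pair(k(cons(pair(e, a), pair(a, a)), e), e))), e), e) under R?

1. k(pair(k(pair(a, a), k(pair(a, k(pair(a, pair(a, a)), a)), pair(k(cons(pair(e, a), pair(a, a)), e), e))), e), e)  →  k(pair(a, e), e)   [R3 at 1.1]
2. k(pair(a, e), e)  →  e   [R3 at ε]

e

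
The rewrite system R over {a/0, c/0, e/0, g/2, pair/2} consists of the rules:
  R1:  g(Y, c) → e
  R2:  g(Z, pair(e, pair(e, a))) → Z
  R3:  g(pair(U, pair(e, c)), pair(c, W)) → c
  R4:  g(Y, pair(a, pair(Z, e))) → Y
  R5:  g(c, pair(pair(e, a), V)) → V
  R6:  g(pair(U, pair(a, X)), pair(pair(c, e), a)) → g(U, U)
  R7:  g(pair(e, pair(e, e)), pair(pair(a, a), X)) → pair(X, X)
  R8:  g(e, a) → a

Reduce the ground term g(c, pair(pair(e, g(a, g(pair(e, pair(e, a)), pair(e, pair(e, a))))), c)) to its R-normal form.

1. g(c, pair(pair(e, g(a, g(pair(e, pair(e, a)), pair(e, pair(e, a))))), c))  →  g(c, pair(pair(e, g(a, pair(e, pair(e, a)))), c))   [R2 at 2.1.2.2]
2. g(c, pair(pair(e, g(a, pair(e, pair(e, a)))), c))  →  g(c, pair(pair(e, a), c))   [R2 at 2.1.2]
3. g(c, pair(pair(e, a), c))  →  c   [R5 at ε]

c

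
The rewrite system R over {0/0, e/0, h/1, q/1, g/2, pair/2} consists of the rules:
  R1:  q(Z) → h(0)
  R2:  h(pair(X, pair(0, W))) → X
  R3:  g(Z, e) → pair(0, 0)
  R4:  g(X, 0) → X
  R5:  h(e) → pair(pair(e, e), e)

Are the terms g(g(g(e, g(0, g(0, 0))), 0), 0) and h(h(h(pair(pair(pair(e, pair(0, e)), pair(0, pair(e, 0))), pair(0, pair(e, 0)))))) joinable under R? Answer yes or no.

yes — NF(t₁) = e, NF(t₂) = e

Reduce t₁ = g(g(g(e, g(0, g(0, 0))), 0), 0):
1. g(g(g(e, g(0, g(0, 0))), 0), 0)  →  g(g(e, g(0, g(0, 0))), 0)   [R4 at ε]
2. g(g(e, g(0, g(0, 0))), 0)  →  g(e, g(0, g(0, 0)))   [R4 at ε]
3. g(e, g(0, g(0, 0)))  →  g(e, g(0, 0))   [R4 at 2.2]
4. g(e, g(0, 0))  →  g(e, 0)   [R4 at 2]
5. g(e, 0)  →  e   [R4 at ε]

Reduce t₂ = h(h(h(pair(pair(pair(e, pair(0, e)), pair(0, pair(e, 0))), pair(0, pair(e, 0)))))):
1. h(h(h(pair(pair(pair(e, pair(0, e)), pair(0, pair(e, 0))), pair(0, pair(e, 0))))))  →  h(h(pair(pair(e, pair(0, e)), pair(0, pair(e, 0)))))   [R2 at 1.1]
2. h(h(pair(pair(e, pair(0, e)), pair(0, pair(e, 0)))))  →  h(pair(e, pair(0, e)))   [R2 at 1]
3. h(pair(e, pair(0, e)))  →  e   [R2 at ε]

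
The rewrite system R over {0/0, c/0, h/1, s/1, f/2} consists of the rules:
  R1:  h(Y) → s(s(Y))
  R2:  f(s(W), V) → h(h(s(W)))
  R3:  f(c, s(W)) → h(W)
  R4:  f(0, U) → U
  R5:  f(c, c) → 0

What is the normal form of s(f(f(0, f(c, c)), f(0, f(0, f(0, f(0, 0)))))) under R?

s(0)

1. s(f(f(0, f(c, c)), f(0, f(0, f(0, f(0, 0))))))  →  s(f(f(c, c), f(0, f(0, f(0, f(0, 0))))))   [R4 at 1.1]
2. s(f(f(c, c), f(0, f(0, f(0, f(0, 0))))))  →  s(f(0, f(0, f(0, f(0, f(0, 0))))))   [R5 at 1.1]
3. s(f(0, f(0, f(0, f(0, f(0, 0))))))  →  s(f(0, f(0, f(0, f(0, 0)))))   [R4 at 1]
4. s(f(0, f(0, f(0, f(0, 0)))))  →  s(f(0, f(0, f(0, 0))))   [R4 at 1]
5. s(f(0, f(0, f(0, 0))))  →  s(f(0, f(0, 0)))   [R4 at 1]
6. s(f(0, f(0, 0)))  →  s(f(0, 0))   [R4 at 1]
7. s(f(0, 0))  →  s(0)   [R4 at 1]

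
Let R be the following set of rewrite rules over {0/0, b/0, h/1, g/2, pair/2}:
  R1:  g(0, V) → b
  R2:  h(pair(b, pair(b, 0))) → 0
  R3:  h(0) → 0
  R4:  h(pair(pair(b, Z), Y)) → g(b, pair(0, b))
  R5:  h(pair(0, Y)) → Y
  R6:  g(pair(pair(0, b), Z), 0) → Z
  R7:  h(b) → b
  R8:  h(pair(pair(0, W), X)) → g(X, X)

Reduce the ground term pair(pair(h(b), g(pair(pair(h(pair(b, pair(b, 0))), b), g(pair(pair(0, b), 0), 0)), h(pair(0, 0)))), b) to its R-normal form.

1. pair(pair(h(b), g(pair(pair(h(pair(b, pair(b, 0))), b), g(pair(pair(0, b), 0), 0)), h(pair(0, 0)))), b)  →  pair(pair(b, g(pair(pair(h(pair(b, pair(b, 0))), b), g(pair(pair(0, b), 0), 0)), h(pair(0, 0)))), b)   [R7 at 1.1]
2. pair(pair(b, g(pair(pair(h(pair(b, pair(b, 0))), b), g(pair(pair(0, b), 0), 0)), h(pair(0, 0)))), b)  →  pair(pair(b, g(pair(pair(0, b), g(pair(pair(0, b), 0), 0)), h(pair(0, 0)))), b)   [R2 at 1.2.1.1.1]
3. pair(pair(b, g(pair(pair(0, b), g(pair(pair(0, b), 0), 0)), h(pair(0, 0)))), b)  →  pair(pair(b, g(pair(pair(0, b), 0), h(pair(0, 0)))), b)   [R6 at 1.2.1.2]
4. pair(pair(b, g(pair(pair(0, b), 0), h(pair(0, 0)))), b)  →  pair(pair(b, g(pair(pair(0, b), 0), 0)), b)   [R5 at 1.2.2]
5. pair(pair(b, g(pair(pair(0, b), 0), 0)), b)  →  pair(pair(b, 0), b)   [R6 at 1.2]

pair(pair(b, 0), b)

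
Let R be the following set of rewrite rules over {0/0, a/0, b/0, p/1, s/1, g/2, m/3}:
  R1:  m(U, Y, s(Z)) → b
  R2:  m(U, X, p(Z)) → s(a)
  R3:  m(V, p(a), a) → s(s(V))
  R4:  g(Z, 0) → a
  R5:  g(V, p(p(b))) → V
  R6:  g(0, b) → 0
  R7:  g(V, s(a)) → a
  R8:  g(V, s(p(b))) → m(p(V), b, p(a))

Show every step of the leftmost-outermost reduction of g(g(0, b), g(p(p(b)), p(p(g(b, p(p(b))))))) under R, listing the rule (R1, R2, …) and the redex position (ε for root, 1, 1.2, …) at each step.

1. g(g(0, b), g(p(p(b)), p(p(g(b, p(p(b)))))))  →  g(0, g(p(p(b)), p(p(g(b, p(p(b)))))))   [R6 at 1]
2. g(0, g(p(p(b)), p(p(g(b, p(p(b)))))))  →  g(0, g(p(p(b)), p(p(b))))   [R5 at 2.2.1.1]
3. g(0, g(p(p(b)), p(p(b))))  →  g(0, p(p(b)))   [R5 at 2]
4. g(0, p(p(b)))  →  0   [R5 at ε]

0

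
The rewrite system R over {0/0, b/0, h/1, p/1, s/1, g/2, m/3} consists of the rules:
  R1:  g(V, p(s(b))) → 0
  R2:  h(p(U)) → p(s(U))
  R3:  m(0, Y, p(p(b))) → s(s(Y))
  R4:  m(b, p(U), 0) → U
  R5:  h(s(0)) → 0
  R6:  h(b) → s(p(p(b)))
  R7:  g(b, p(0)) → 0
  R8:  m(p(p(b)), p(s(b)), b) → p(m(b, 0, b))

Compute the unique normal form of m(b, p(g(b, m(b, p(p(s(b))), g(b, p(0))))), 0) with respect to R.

1. m(b, p(g(b, m(b, p(p(s(b))), g(b, p(0))))), 0)  →  g(b, m(b, p(p(s(b))), g(b, p(0))))   [R4 at ε]
2. g(b, m(b, p(p(s(b))), g(b, p(0))))  →  g(b, m(b, p(p(s(b))), 0))   [R7 at 2.3]
3. g(b, m(b, p(p(s(b))), 0))  →  g(b, p(s(b)))   [R4 at 2]
4. g(b, p(s(b)))  →  0   [R1 at ε]

0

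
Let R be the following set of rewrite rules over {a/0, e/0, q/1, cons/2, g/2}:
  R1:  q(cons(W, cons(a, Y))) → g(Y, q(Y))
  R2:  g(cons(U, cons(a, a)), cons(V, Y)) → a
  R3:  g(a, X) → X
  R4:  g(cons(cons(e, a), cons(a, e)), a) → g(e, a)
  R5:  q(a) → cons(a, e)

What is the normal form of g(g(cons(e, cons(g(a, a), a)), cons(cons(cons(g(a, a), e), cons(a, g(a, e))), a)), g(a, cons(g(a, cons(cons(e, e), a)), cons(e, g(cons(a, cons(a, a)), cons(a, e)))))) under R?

1. g(g(cons(e, cons(g(a, a), a)), cons(cons(cons(g(a, a), e), cons(a, g(a, e))), a)), g(a, cons(g(a, cons(cons(e, e), a)), cons(e, g(cons(a, cons(a, a)), cons(a, e))))))  →  g(g(cons(e, cons(a, a)), cons(cons(cons(g(a, a), e), cons(a, g(a, e))), a)), g(a, cons(g(a, cons(cons(e, e), a)), cons(e, g(cons(a, cons(a, a)), cons(a, e))))))   [R3 at 1.1.2.1]
2. g(g(cons(e, cons(a, a)), cons(cons(cons(g(a, a), e), cons(a, g(a, e))), a)), g(a, cons(g(a, cons(cons(e, e), a)), cons(e, g(cons(a, cons(a, a)), cons(a, e))))))  →  g(a, g(a, cons(g(a, cons(cons(e, e), a)), cons(e, g(cons(a, cons(a, a)), cons(a, e))))))   [R2 at 1]
3. g(a, g(a, cons(g(a, cons(cons(e, e), a)), cons(e, g(cons(a, cons(a, a)), cons(a, e))))))  →  g(a, cons(g(a, cons(cons(e, e), a)), cons(e, g(cons(a, cons(a, a)), cons(a, e)))))   [R3 at ε]
4. g(a, cons(g(a, cons(cons(e, e), a)), cons(e, g(cons(a, cons(a, a)), cons(a, e)))))  →  cons(g(a, cons(cons(e, e), a)), cons(e, g(cons(a, cons(a, a)), cons(a, e))))   [R3 at ε]
5. cons(g(a, cons(cons(e, e), a)), cons(e, g(cons(a, cons(a, a)), cons(a, e))))  →  cons(cons(cons(e, e), a), cons(e, g(cons(a, cons(a, a)), cons(a, e))))   [R3 at 1]
6. cons(cons(cons(e, e), a), cons(e, g(cons(a, cons(a, a)), cons(a, e))))  →  cons(cons(cons(e, e), a), cons(e, a))   [R2 at 2.2]

cons(cons(cons(e, e), a), cons(e, a))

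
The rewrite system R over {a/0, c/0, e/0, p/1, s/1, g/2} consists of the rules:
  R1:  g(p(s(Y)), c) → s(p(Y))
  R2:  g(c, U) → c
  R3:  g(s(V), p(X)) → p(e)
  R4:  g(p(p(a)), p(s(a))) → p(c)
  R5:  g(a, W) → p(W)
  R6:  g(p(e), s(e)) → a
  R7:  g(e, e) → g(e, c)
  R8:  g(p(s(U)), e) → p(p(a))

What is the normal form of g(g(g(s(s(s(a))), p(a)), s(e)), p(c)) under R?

1. g(g(g(s(s(s(a))), p(a)), s(e)), p(c))  →  g(g(p(e), s(e)), p(c))   [R3 at 1.1]
2. g(g(p(e), s(e)), p(c))  →  g(a, p(c))   [R6 at 1]
3. g(a, p(c))  →  p(p(c))   [R5 at ε]

p(p(c))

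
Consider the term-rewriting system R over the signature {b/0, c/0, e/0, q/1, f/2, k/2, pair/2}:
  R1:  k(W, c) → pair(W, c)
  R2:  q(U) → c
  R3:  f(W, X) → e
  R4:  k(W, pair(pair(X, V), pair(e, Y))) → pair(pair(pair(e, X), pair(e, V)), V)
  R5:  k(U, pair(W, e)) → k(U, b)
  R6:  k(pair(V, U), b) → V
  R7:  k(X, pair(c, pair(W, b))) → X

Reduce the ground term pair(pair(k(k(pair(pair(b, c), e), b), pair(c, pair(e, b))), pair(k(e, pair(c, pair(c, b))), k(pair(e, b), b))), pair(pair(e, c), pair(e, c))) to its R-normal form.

1. pair(pair(k(k(pair(pair(b, c), e), b), pair(c, pair(e, b))), pair(k(e, pair(c, pair(c, b))), k(pair(e, b), b))), pair(pair(e, c), pair(e, c)))  →  pair(pair(k(pair(pair(b, c), e), b), pair(k(e, pair(c, pair(c, b))), k(pair(e, b), b))), pair(pair(e, c), pair(e, c)))   [R7 at 1.1]
2. pair(pair(k(pair(pair(b, c), e), b), pair(k(e, pair(c, pair(c, b))), k(pair(e, b), b))), pair(pair(e, c), pair(e, c)))  →  pair(pair(pair(b, c), pair(k(e, pair(c, pair(c, b))), k(pair(e, b), b))), pair(pair(e, c), pair(e, c)))   [R6 at 1.1]
3. pair(pair(pair(b, c), pair(k(e, pair(c, pair(c, b))), k(pair(e, b), b))), pair(pair(e, c), pair(e, c)))  →  pair(pair(pair(b, c), pair(e, k(pair(e, b), b))), pair(pair(e, c), pair(e, c)))   [R7 at 1.2.1]
4. pair(pair(pair(b, c), pair(e, k(pair(e, b), b))), pair(pair(e, c), pair(e, c)))  →  pair(pair(pair(b, c), pair(e, e)), pair(pair(e, c), pair(e, c)))   [R6 at 1.2.2]

pair(pair(pair(b, c), pair(e, e)), pair(pair(e, c), pair(e, c)))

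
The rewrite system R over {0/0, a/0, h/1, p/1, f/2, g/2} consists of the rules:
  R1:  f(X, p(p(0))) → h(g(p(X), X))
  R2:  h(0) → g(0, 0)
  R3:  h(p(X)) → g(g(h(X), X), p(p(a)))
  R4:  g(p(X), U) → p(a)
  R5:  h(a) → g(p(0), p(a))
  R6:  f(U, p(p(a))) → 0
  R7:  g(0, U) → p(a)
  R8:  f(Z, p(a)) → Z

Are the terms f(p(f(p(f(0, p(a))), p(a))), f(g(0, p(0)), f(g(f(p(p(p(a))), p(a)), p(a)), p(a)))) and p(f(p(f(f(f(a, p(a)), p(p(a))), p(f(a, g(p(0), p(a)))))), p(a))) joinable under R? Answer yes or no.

Reduce t₁ = f(p(f(p(f(0, p(a))), p(a))), f(g(0, p(0)), f(g(f(p(p(p(a))), p(a)), p(a)), p(a)))):
1. f(p(f(p(f(0, p(a))), p(a))), f(g(0, p(0)), f(g(f(p(p(p(a))), p(a)), p(a)), p(a))))  →  f(p(p(f(0, p(a)))), f(g(0, p(0)), f(g(f(p(p(p(a))), p(a)), p(a)), p(a))))   [R8 at 1.1]
2. f(p(p(f(0, p(a)))), f(g(0, p(0)), f(g(f(p(p(p(a))), p(a)), p(a)), p(a))))  →  f(p(p(0)), f(g(0, p(0)), f(g(f(p(p(p(a))), p(a)), p(a)), p(a))))   [R8 at 1.1.1]
3. f(p(p(0)), f(g(0, p(0)), f(g(f(p(p(p(a))), p(a)), p(a)), p(a))))  →  f(p(p(0)), f(p(a), f(g(f(p(p(p(a))), p(a)), p(a)), p(a))))   [R7 at 2.1]
4. f(p(p(0)), f(p(a), f(g(f(p(p(p(a))), p(a)), p(a)), p(a))))  →  f(p(p(0)), f(p(a), g(f(p(p(p(a))), p(a)), p(a))))   [R8 at 2.2]
5. f(p(p(0)), f(p(a), g(f(p(p(p(a))), p(a)), p(a))))  →  f(p(p(0)), f(p(a), g(p(p(p(a))), p(a))))   [R8 at 2.2.1]
6. f(p(p(0)), f(p(a), g(p(p(p(a))), p(a))))  →  f(p(p(0)), f(p(a), p(a)))   [R4 at 2.2]
7. f(p(p(0)), f(p(a), p(a)))  →  f(p(p(0)), p(a))   [R8 at 2]
8. f(p(p(0)), p(a))  →  p(p(0))   [R8 at ε]

Reduce t₂ = p(f(p(f(f(f(a, p(a)), p(p(a))), p(f(a, g(p(0), p(a)))))), p(a))):
1. p(f(p(f(f(f(a, p(a)), p(p(a))), p(f(a, g(p(0), p(a)))))), p(a)))  →  p(p(f(f(f(a, p(a)), p(p(a))), p(f(a, g(p(0), p(a)))))))   [R8 at 1]
2. p(p(f(f(f(a, p(a)), p(p(a))), p(f(a, g(p(0), p(a)))))))  →  p(p(f(0, p(f(a, g(p(0), p(a)))))))   [R6 at 1.1.1]
3. p(p(f(0, p(f(a, g(p(0), p(a)))))))  →  p(p(f(0, p(f(a, p(a))))))   [R4 at 1.1.2.1.2]
4. p(p(f(0, p(f(a, p(a))))))  →  p(p(f(0, p(a))))   [R8 at 1.1.2.1]
5. p(p(f(0, p(a))))  →  p(p(0))   [R8 at 1.1]

yes — NF(t₁) = p(p(0)), NF(t₂) = p(p(0))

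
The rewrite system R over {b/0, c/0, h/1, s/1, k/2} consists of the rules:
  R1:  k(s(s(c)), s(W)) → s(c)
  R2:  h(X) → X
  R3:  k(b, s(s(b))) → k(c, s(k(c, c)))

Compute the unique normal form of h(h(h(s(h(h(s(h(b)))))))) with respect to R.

s(s(b))

1. h(h(h(s(h(h(s(h(b))))))))  →  h(h(s(h(h(s(h(b)))))))   [R2 at ε]
2. h(h(s(h(h(s(h(b)))))))  →  h(s(h(h(s(h(b))))))   [R2 at ε]
3. h(s(h(h(s(h(b))))))  →  s(h(h(s(h(b)))))   [R2 at ε]
4. s(h(h(s(h(b)))))  →  s(h(s(h(b))))   [R2 at 1]
5. s(h(s(h(b))))  →  s(s(h(b)))   [R2 at 1]
6. s(s(h(b)))  →  s(s(b))   [R2 at 1.1]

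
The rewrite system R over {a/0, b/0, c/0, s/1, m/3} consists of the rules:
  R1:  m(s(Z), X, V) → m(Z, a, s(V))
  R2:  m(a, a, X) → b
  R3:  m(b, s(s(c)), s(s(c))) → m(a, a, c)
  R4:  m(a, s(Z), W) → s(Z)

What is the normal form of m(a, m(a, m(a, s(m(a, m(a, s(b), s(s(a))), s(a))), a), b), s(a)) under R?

s(s(b))

1. m(a, m(a, m(a, s(m(a, m(a, s(b), s(s(a))), s(a))), a), b), s(a))  →  m(a, m(a, s(m(a, m(a, s(b), s(s(a))), s(a))), b), s(a))   [R4 at 2.2]
2. m(a, m(a, s(m(a, m(a, s(b), s(s(a))), s(a))), b), s(a))  →  m(a, s(m(a, m(a, s(b), s(s(a))), s(a))), s(a))   [R4 at 2]
3. m(a, s(m(a, m(a, s(b), s(s(a))), s(a))), s(a))  →  s(m(a, m(a, s(b), s(s(a))), s(a)))   [R4 at ε]
4. s(m(a, m(a, s(b), s(s(a))), s(a)))  →  s(m(a, s(b), s(a)))   [R4 at 1.2]
5. s(m(a, s(b), s(a)))  →  s(s(b))   [R4 at 1]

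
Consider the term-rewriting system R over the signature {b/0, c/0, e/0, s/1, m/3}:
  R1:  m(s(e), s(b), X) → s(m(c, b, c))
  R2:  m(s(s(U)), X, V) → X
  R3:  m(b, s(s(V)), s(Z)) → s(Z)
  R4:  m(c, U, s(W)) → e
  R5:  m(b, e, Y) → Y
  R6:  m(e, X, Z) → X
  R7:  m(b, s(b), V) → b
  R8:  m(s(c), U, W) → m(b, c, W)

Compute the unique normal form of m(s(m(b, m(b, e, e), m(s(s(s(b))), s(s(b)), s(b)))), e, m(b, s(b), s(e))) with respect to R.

1. m(s(m(b, m(b, e, e), m(s(s(s(b))), s(s(b)), s(b)))), e, m(b, s(b), s(e)))  →  m(s(m(b, e, m(s(s(s(b))), s(s(b)), s(b)))), e, m(b, s(b), s(e)))   [R5 at 1.1.2]
2. m(s(m(b, e, m(s(s(s(b))), s(s(b)), s(b)))), e, m(b, s(b), s(e)))  →  m(s(m(s(s(s(b))), s(s(b)), s(b))), e, m(b, s(b), s(e)))   [R5 at 1.1]
3. m(s(m(s(s(s(b))), s(s(b)), s(b))), e, m(b, s(b), s(e)))  →  m(s(s(s(b))), e, m(b, s(b), s(e)))   [R2 at 1.1]
4. m(s(s(s(b))), e, m(b, s(b), s(e)))  →  e   [R2 at ε]

e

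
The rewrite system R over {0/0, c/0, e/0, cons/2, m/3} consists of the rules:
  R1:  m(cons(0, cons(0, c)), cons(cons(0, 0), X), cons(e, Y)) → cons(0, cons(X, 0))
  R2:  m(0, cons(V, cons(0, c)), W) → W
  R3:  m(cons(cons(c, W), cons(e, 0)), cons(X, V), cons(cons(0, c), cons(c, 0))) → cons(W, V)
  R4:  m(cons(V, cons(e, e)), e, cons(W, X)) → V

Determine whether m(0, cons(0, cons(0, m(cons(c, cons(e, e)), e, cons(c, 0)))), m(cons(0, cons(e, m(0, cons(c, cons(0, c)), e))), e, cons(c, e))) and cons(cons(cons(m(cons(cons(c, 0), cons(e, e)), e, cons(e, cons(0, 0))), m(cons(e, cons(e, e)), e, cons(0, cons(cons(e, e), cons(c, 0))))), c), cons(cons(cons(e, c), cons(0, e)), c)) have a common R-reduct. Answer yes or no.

no — NF(t₁) = 0, NF(t₂) = cons(cons(cons(cons(c, 0), e), c), cons(cons(cons(e, c), cons(0, e)), c))

Reduce t₁ = m(0, cons(0, cons(0, m(cons(c, cons(e, e)), e, cons(c, 0)))), m(cons(0, cons(e, m(0, cons(c, cons(0, c)), e))), e, cons(c, e))):
1. m(0, cons(0, cons(0, m(cons(c, cons(e, e)), e, cons(c, 0)))), m(cons(0, cons(e, m(0, cons(c, cons(0, c)), e))), e, cons(c, e)))  →  m(0, cons(0, cons(0, c)), m(cons(0, cons(e, m(0, cons(c, cons(0, c)), e))), e, cons(c, e)))   [R4 at 2.2.2]
2. m(0, cons(0, cons(0, c)), m(cons(0, cons(e, m(0, cons(c, cons(0, c)), e))), e, cons(c, e)))  →  m(cons(0, cons(e, m(0, cons(c, cons(0, c)), e))), e, cons(c, e))   [R2 at ε]
3. m(cons(0, cons(e, m(0, cons(c, cons(0, c)), e))), e, cons(c, e))  →  m(cons(0, cons(e, e)), e, cons(c, e))   [R2 at 1.2.2]
4. m(cons(0, cons(e, e)), e, cons(c, e))  →  0   [R4 at ε]

Reduce t₂ = cons(cons(cons(m(cons(cons(c, 0), cons(e, e)), e, cons(e, cons(0, 0))), m(cons(e, cons(e, e)), e, cons(0, cons(cons(e, e), cons(c, 0))))), c), cons(cons(cons(e, c), cons(0, e)), c)):
1. cons(cons(cons(m(cons(cons(c, 0), cons(e, e)), e, cons(e, cons(0, 0))), m(cons(e, cons(e, e)), e, cons(0, cons(cons(e, e), cons(c, 0))))), c), cons(cons(cons(e, c), cons(0, e)), c))  →  cons(cons(cons(cons(c, 0), m(cons(e, cons(e, e)), e, cons(0, cons(cons(e, e), cons(c, 0))))), c), cons(cons(cons(e, c), cons(0, e)), c))   [R4 at 1.1.1]
2. cons(cons(cons(cons(c, 0), m(cons(e, cons(e, e)), e, cons(0, cons(cons(e, e), cons(c, 0))))), c), cons(cons(cons(e, c), cons(0, e)), c))  →  cons(cons(cons(cons(c, 0), e), c), cons(cons(cons(e, c), cons(0, e)), c))   [R4 at 1.1.2]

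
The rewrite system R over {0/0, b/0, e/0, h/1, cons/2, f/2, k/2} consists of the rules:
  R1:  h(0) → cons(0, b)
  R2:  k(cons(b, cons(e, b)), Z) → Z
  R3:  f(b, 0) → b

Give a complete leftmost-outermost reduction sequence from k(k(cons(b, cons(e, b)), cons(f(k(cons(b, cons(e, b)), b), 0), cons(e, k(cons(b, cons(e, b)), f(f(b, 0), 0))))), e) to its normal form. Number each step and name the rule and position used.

e

1. k(k(cons(b, cons(e, b)), cons(f(k(cons(b, cons(e, b)), b), 0), cons(e, k(cons(b, cons(e, b)), f(f(b, 0), 0))))), e)  →  k(cons(f(k(cons(b, cons(e, b)), b), 0), cons(e, k(cons(b, cons(e, b)), f(f(b, 0), 0)))), e)   [R2 at 1]
2. k(cons(f(k(cons(b, cons(e, b)), b), 0), cons(e, k(cons(b, cons(e, b)), f(f(b, 0), 0)))), e)  →  k(cons(f(b, 0), cons(e, k(cons(b, cons(e, b)), f(f(b, 0), 0)))), e)   [R2 at 1.1.1]
3. k(cons(f(b, 0), cons(e, k(cons(b, cons(e, b)), f(f(b, 0), 0)))), e)  →  k(cons(b, cons(e, k(cons(b, cons(e, b)), f(f(b, 0), 0)))), e)   [R3 at 1.1]
4. k(cons(b, cons(e, k(cons(b, cons(e, b)), f(f(b, 0), 0)))), e)  →  k(cons(b, cons(e, f(f(b, 0), 0))), e)   [R2 at 1.2.2]
5. k(cons(b, cons(e, f(f(b, 0), 0))), e)  →  k(cons(b, cons(e, f(b, 0))), e)   [R3 at 1.2.2.1]
6. k(cons(b, cons(e, f(b, 0))), e)  →  k(cons(b, cons(e, b)), e)   [R3 at 1.2.2]
7. k(cons(b, cons(e, b)), e)  →  e   [R2 at ε]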